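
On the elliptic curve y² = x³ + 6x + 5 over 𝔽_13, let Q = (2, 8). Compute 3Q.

Repeated addition: build up to 3Q.
2Q: tangent at (2, 8): λ = (3·2² + 6)/(2·8) ≡ 5/3. 3⁻¹ ≡ 9 (mod 13), so λ ≡ 5·9 ≡ 6.
  x = λ² - 2 - 2 = 36 - 4 ≡ 6; y = λ·(2 - 6) - 8 ≡ 7. → (6, 7)
3Q: (6, 7) + (2, 8). λ = (8 - 7)/(2 - 6) ≡ 1/9 mod 13. 9⁻¹ ≡ 3 (mod 13), so λ ≡ 3.
  x = λ² - 6 - 2 = 9 - 8 ≡ 1; y = λ·(6 - 1) - 7 ≡ 8. → (1, 8)

(1, 8)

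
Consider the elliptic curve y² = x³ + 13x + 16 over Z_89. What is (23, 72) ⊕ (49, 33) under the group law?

(86, 67)

(23, 72) + (49, 33). λ = (33 - 72)/(49 - 23) ≡ 50/26 mod 89. 26⁻¹ ≡ 24 (mod 89) since 26·24 = 624 ≡ 1, so λ ≡ 43.
  x = λ² - 23 - 49 = 1849 - 72 ≡ 86; y = λ·(23 - 86) - 72 ≡ 67. → (86, 67)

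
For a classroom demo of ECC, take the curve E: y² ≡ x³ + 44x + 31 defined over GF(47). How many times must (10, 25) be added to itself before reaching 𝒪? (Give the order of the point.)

4

2P: tangent at (10, 25): λ = (3·10² + 44)/(2·25) ≡ 15/3. 3⁻¹ ≡ 16 (mod 47), so λ ≡ 15·16 ≡ 5.
  x = λ² - 10 - 10 = 25 - 20 ≡ 5; y = λ·(10 - 5) - 25 ≡ 0. → (5, 0)
3P: (5, 0) + (10, 25). λ = (25 - 0)/(10 - 5) ≡ 25/5 mod 47. 5⁻¹ ≡ 19 (mod 47), so λ ≡ 5.
  x = λ² - 5 - 10 = 25 - 15 ≡ 10; y = λ·(5 - 10) - 0 ≡ 22. → (10, 22)
4P: (10, 22) + (10, 25): same x and y₁ ≡ -y₂, so the sum is 𝒪.
4P = 𝒪, so the order is 4.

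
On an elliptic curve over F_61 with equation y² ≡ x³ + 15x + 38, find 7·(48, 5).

Write G = (48, 5).
Double-and-add on 7 = (111)₂. Start with G = (48, 5) for the leading 1-bit.
double: tangent at (48, 5): λ = (3·48² + 15)/(2·5) ≡ 34/10. 10⁻¹ ≡ 55 (mod 61), so λ ≡ 34·55 ≡ 40.
  x = λ² - 48 - 48 = 1600 - 96 ≡ 40; y = λ·(48 - 40) - 5 ≡ 10. → (40, 10)
add G: (40, 10) + (48, 5). λ = (5 - 10)/(48 - 40) ≡ 56/8 mod 61. 8⁻¹ ≡ 23 (mod 61), so λ ≡ 7.
  x = λ² - 40 - 48 = 49 - 88 ≡ 22; y = λ·(40 - 22) - 10 ≡ 55. → (22, 55)
double: tangent at (22, 55): λ = (3·22² + 15)/(2·55) ≡ 3/49. 49⁻¹ ≡ 5 (mod 61), so λ ≡ 3·5 ≡ 15.
  x = λ² - 22 - 22 = 225 - 44 ≡ 59; y = λ·(22 - 59) - 55 ≡ 0. → (59, 0)
add G: (59, 0) + (48, 5). λ = (5 - 0)/(48 - 59) ≡ 5/50 mod 61. 50⁻¹ ≡ 11 (mod 61) since 50·11 = 550 ≡ 1, so λ ≡ 55.
  x = λ² - 59 - 48 = 3025 - 107 ≡ 51; y = λ·(59 - 51) - 0 ≡ 13. → (51, 13)

(51, 13)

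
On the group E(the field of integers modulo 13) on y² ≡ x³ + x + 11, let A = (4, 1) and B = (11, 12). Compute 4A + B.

(1, 0)

First 4A:
Repeated addition: build up to 4A.
2A: tangent at (4, 1): λ = (3·4² + 1)/(2·1) ≡ 10/2. 2⁻¹ ≡ 7 (mod 13) since 2·7 = 14 ≡ 1, so λ ≡ 10·7 ≡ 5.
  x = λ² - 4 - 4 = 25 - 8 ≡ 4; y = λ·(4 - 4) - 1 ≡ 12. → (4, 12)
3A: (4, 12) + (4, 1): same x and y₁ ≡ -y₂, so the sum is O.
4A: O + (4, 1) = (4, 1) (identity).
4A = (4, 1).
Finally 4A + B:
(4, 1) + (11, 12). λ = (12 - 1)/(11 - 4) ≡ 11/7 mod 13. 7⁻¹ ≡ 2 (mod 13) since 7·2 = 14 ≡ 1, so λ ≡ 9.
  x = λ² - 4 - 11 = 81 - 15 ≡ 1; y = λ·(4 - 1) - 1 ≡ 0. → (1, 0)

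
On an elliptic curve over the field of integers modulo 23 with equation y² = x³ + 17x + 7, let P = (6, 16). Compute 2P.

(4, 22)

tangent at (6, 16): λ = (3·6² + 17)/(2·16) ≡ 10/9. 9⁻¹ ≡ 18 (mod 23) since 9·18 = 162 ≡ 1, so λ ≡ 10·18 ≡ 19.
  x = λ² - 6 - 6 = 361 - 12 ≡ 4; y = λ·(6 - 4) - 16 ≡ 22. → (4, 22)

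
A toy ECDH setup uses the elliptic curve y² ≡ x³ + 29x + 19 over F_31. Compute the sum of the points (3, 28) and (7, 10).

(3, 28) + (7, 10). λ = (10 - 28)/(7 - 3) ≡ 13/4 mod 31. 4⁻¹ ≡ 8 (mod 31), so λ ≡ 11.
  x = λ² - 3 - 7 = 121 - 10 ≡ 18; y = λ·(3 - 18) - 28 ≡ 24. → (18, 24)

(18, 24)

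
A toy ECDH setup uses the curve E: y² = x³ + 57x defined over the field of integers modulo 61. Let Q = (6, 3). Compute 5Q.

Double-and-add on 5 = (101)₂. Start with Q = (6, 3) for the leading 1-bit.
double: tangent at (6, 3): λ = (3·6² + 57)/(2·3) ≡ 43/6. 6⁻¹ ≡ 51 (mod 61) since 6·51 = 306 ≡ 1, so λ ≡ 43·51 ≡ 58.
  x = λ² - 6 - 6 = 3364 - 12 ≡ 58; y = λ·(6 - 58) - 3 ≡ 31. → (58, 31)
double: tangent at (58, 31): λ = (3·58² + 57)/(2·31) ≡ 23/1. 1⁻¹ ≡ 1 (mod 61), so λ ≡ 23·1 ≡ 23.
  x = λ² - 58 - 58 = 529 - 116 ≡ 47; y = λ·(58 - 47) - 31 ≡ 39. → (47, 39)
add Q: (47, 39) + (6, 3). λ = (3 - 39)/(6 - 47) ≡ 25/20 mod 61. 20⁻¹ ≡ 58 (mod 61), so λ ≡ 47.
  x = λ² - 47 - 6 = 2209 - 53 ≡ 21; y = λ·(47 - 21) - 39 ≡ 24. → (21, 24)

(21, 24)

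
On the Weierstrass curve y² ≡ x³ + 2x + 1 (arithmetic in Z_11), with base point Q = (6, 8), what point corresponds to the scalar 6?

Repeated addition: build up to 6Q.
2Q: tangent at (6, 8): λ = (3·6² + 2)/(2·8) ≡ 0/5. 5⁻¹ ≡ 9 (mod 11), so λ ≡ 0·9 ≡ 0.
  x = λ² - 6 - 6 = 0 - 12 ≡ 10; y = λ·(6 - 10) - 8 ≡ 3. → (10, 3)
3Q: (10, 3) + (6, 8). λ = (8 - 3)/(6 - 10) ≡ 5/7 mod 11. 7⁻¹ ≡ 8 (mod 11), so λ ≡ 7.
  x = λ² - 10 - 6 = 49 - 16 ≡ 0; y = λ·(10 - 0) - 3 ≡ 1. → (0, 1)
4Q: (0, 1) + (6, 8). λ = (8 - 1)/(6 - 0) ≡ 7/6 mod 11. 6⁻¹ ≡ 2 (mod 11) since 6·2 = 12 ≡ 1, so λ ≡ 3.
  x = λ² - 0 - 6 = 9 - 6 ≡ 3; y = λ·(0 - 3) - 1 ≡ 1. → (3, 1)
5Q: (3, 1) + (6, 8). λ = (8 - 1)/(6 - 3) ≡ 7/3 mod 11. 3⁻¹ ≡ 4 (mod 11), so λ ≡ 6.
  x = λ² - 3 - 6 = 36 - 9 ≡ 5; y = λ·(3 - 5) - 1 ≡ 9. → (5, 9)
6Q: (5, 9) + (6, 8). λ = (8 - 9)/(6 - 5) ≡ 10/1 mod 11. 1⁻¹ ≡ 1 (mod 11), so λ ≡ 10.
  x = λ² - 5 - 6 = 100 - 11 ≡ 1; y = λ·(5 - 1) - 9 ≡ 9. → (1, 9)

(1, 9)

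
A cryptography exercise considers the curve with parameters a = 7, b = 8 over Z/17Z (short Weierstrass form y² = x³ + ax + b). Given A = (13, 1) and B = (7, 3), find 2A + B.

(7, 14)

First 2A:
Repeated addition: build up to 2A.
2A: tangent at (13, 1): λ = (3·13² + 7)/(2·1) ≡ 4/2. 2⁻¹ ≡ 9 (mod 17), so λ ≡ 4·9 ≡ 2.
  x = λ² - 13 - 13 = 4 - 26 ≡ 12; y = λ·(13 - 12) - 1 ≡ 1. → (12, 1)
2A = (12, 1).
Finally 2A + B:
(12, 1) + (7, 3). λ = (3 - 1)/(7 - 12) ≡ 2/12 mod 17. 12⁻¹ ≡ 10 (mod 17), so λ ≡ 3.
  x = λ² - 12 - 7 = 9 - 19 ≡ 7; y = λ·(12 - 7) - 1 ≡ 14. → (7, 14)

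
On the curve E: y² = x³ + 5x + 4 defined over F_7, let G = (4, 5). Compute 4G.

Repeated addition: build up to 4G.
2G: tangent at (4, 5): λ = (3·4² + 5)/(2·5) ≡ 4/3. 3⁻¹ ≡ 5 (mod 7), so λ ≡ 4·5 ≡ 6.
  x = λ² - 4 - 4 = 36 - 8 ≡ 0; y = λ·(4 - 0) - 5 ≡ 5. → (0, 5)
3G: (0, 5) + (4, 5). λ = (5 - 5)/(4 - 0) ≡ 0/4 mod 7. 4⁻¹ ≡ 2 (mod 7), so λ ≡ 0.
  x = λ² - 0 - 4 = 0 - 4 ≡ 3; y = λ·(0 - 3) - 5 ≡ 2. → (3, 2)
4G: (3, 2) + (4, 5). λ = (5 - 2)/(4 - 3) ≡ 3/1 mod 7. 1⁻¹ ≡ 1 (mod 7), so λ ≡ 3.
  x = λ² - 3 - 4 = 9 - 7 ≡ 2; y = λ·(3 - 2) - 2 ≡ 1. → (2, 1)

(2, 1)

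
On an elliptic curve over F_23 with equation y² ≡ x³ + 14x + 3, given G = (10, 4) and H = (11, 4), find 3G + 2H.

First 3G:
Repeated addition: build up to 3G.
2G: tangent at (10, 4): λ = (3·10² + 14)/(2·4) ≡ 15/8. 8⁻¹ ≡ 3 (mod 23) since 8·3 = 24 ≡ 1, so λ ≡ 15·3 ≡ 22.
  x = λ² - 10 - 10 = 484 - 20 ≡ 4; y = λ·(10 - 4) - 4 ≡ 13. → (4, 13)
3G: (4, 13) + (10, 4). λ = (4 - 13)/(10 - 4) ≡ 14/6 mod 23. 6⁻¹ ≡ 4 (mod 23), so λ ≡ 10.
  x = λ² - 4 - 10 = 100 - 14 ≡ 17; y = λ·(4 - 17) - 13 ≡ 18. → (17, 18)
3G = (17, 18).
Next 2H:
Repeated addition: build up to 2H.
2H: tangent at (11, 4): λ = (3·11² + 14)/(2·4) ≡ 9/8. 8⁻¹ ≡ 3 (mod 23) since 8·3 = 24 ≡ 1, so λ ≡ 9·3 ≡ 4.
  x = λ² - 11 - 11 = 16 - 22 ≡ 17; y = λ·(11 - 17) - 4 ≡ 18. → (17, 18)
2H = (17, 18).
Finally 3G + 2H:
tangent at (17, 18): λ = (3·17² + 14)/(2·18) ≡ 7/13. 13⁻¹ ≡ 16 (mod 23), so λ ≡ 7·16 ≡ 20.
  x = λ² - 17 - 17 = 400 - 34 ≡ 21; y = λ·(17 - 21) - 18 ≡ 17. → (21, 17)

(21, 17)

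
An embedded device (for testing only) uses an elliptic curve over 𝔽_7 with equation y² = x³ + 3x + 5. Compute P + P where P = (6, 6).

(4, 2)

tangent at (6, 6): λ = (3·6² + 3)/(2·6) ≡ 6/5. 5⁻¹ ≡ 3 (mod 7), so λ ≡ 6·3 ≡ 4.
  x = λ² - 6 - 6 = 16 - 12 ≡ 4; y = λ·(6 - 4) - 6 ≡ 2. → (4, 2)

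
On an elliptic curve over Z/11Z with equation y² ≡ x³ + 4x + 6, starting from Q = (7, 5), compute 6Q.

Double-and-add on 6 = (110)₂. Start with Q = (7, 5) for the leading 1-bit.
double: tangent at (7, 5): λ = (3·7² + 4)/(2·5) ≡ 8/10. 10⁻¹ ≡ 10 (mod 11), so λ ≡ 8·10 ≡ 3.
  x = λ² - 7 - 7 = 9 - 14 ≡ 6; y = λ·(7 - 6) - 5 ≡ 9. → (6, 9)
add Q: (6, 9) + (7, 5). λ = (5 - 9)/(7 - 6) ≡ 7/1 mod 11. 1⁻¹ ≡ 1 (mod 11), so λ ≡ 7.
  x = λ² - 6 - 7 = 49 - 13 ≡ 3; y = λ·(6 - 3) - 9 ≡ 1. → (3, 1)
double: tangent at (3, 1): λ = (3·3² + 4)/(2·1) ≡ 9/2. 2⁻¹ ≡ 6 (mod 11), so λ ≡ 9·6 ≡ 10.
  x = λ² - 3 - 3 = 100 - 6 ≡ 6; y = λ·(3 - 6) - 1 ≡ 2. → (6, 2)

(6, 2)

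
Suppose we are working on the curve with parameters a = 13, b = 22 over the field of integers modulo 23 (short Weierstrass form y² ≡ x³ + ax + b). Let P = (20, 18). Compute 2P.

tangent at (20, 18): λ = (3·20² + 13)/(2·18) ≡ 17/13. 13⁻¹ ≡ 16 (mod 23), so λ ≡ 17·16 ≡ 19.
  x = λ² - 20 - 20 = 361 - 40 ≡ 22; y = λ·(20 - 22) - 18 ≡ 13. → (22, 13)

(22, 13)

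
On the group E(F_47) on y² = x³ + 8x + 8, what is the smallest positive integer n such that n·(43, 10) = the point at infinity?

2P: tangent at (43, 10): λ = (3·43² + 8)/(2·10) ≡ 9/20. 20⁻¹ ≡ 40 (mod 47), so λ ≡ 9·40 ≡ 31.
  x = λ² - 43 - 43 = 961 - 86 ≡ 29; y = λ·(43 - 29) - 10 ≡ 1. → (29, 1)
3P: (29, 1) + (43, 10). λ = (10 - 1)/(43 - 29) ≡ 9/14 mod 47. 14⁻¹ ≡ 37 (mod 47) since 14·37 = 518 ≡ 1, so λ ≡ 4.
  x = λ² - 29 - 43 = 16 - 72 ≡ 38; y = λ·(29 - 38) - 1 ≡ 10. → (38, 10)
4P: (38, 10) + (43, 10). λ = (10 - 10)/(43 - 38) ≡ 0/5 mod 47. 5⁻¹ ≡ 19 (mod 47) since 5·19 = 95 ≡ 1, so λ ≡ 0.
  x = λ² - 38 - 43 = 0 - 81 ≡ 13; y = λ·(38 - 13) - 10 ≡ 37. → (13, 37)
5P: (13, 37) + (43, 10). λ = (10 - 37)/(43 - 13) ≡ 20/30 mod 47. 30⁻¹ ≡ 11 (mod 47), so λ ≡ 32.
  x = λ² - 13 - 43 = 1024 - 56 ≡ 28; y = λ·(13 - 28) - 37 ≡ 0. → (28, 0)
6P: (28, 0) + (43, 10). λ = (10 - 0)/(43 - 28) ≡ 10/15 mod 47. 15⁻¹ ≡ 22 (mod 47), so λ ≡ 32.
  x = λ² - 28 - 43 = 1024 - 71 ≡ 13; y = λ·(28 - 13) - 0 ≡ 10. → (13, 10)
7P: (13, 10) + (43, 10). λ = (10 - 10)/(43 - 13) ≡ 0/30 mod 47. 30⁻¹ ≡ 11 (mod 47) since 30·11 = 330 ≡ 1, so λ ≡ 0.
  x = λ² - 13 - 43 = 0 - 56 ≡ 38; y = λ·(13 - 38) - 10 ≡ 37. → (38, 37)
8P: (38, 37) + (43, 10). λ = (10 - 37)/(43 - 38) ≡ 20/5 mod 47. 5⁻¹ ≡ 19 (mod 47), so λ ≡ 4.
  x = λ² - 38 - 43 = 16 - 81 ≡ 29; y = λ·(38 - 29) - 37 ≡ 46. → (29, 46)
9P: (29, 46) + (43, 10). λ = (10 - 46)/(43 - 29) ≡ 11/14 mod 47. 14⁻¹ ≡ 37 (mod 47) since 14·37 = 518 ≡ 1, so λ ≡ 31.
  x = λ² - 29 - 43 = 961 - 72 ≡ 43; y = λ·(29 - 43) - 46 ≡ 37. → (43, 37)
10P: (43, 37) + (43, 10): same x and y₁ ≡ -y₂, so the sum is the point at infinity.
10P = the point at infinity, so the order is 10.

10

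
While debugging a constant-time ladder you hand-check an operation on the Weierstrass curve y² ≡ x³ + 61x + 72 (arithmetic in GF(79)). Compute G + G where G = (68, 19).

tangent at (68, 19): λ = (3·68² + 61)/(2·19) ≡ 29/38. 38⁻¹ ≡ 52 (mod 79), so λ ≡ 29·52 ≡ 7.
  x = λ² - 68 - 68 = 49 - 136 ≡ 71; y = λ·(68 - 71) - 19 ≡ 39. → (71, 39)

(71, 39)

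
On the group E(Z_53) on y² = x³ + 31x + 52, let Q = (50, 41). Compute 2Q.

(10, 39)

tangent at (50, 41): λ = (3·50² + 31)/(2·41) ≡ 5/29. 29⁻¹ ≡ 11 (mod 53) since 29·11 = 319 ≡ 1, so λ ≡ 5·11 ≡ 2.
  x = λ² - 50 - 50 = 4 - 100 ≡ 10; y = λ·(50 - 10) - 41 ≡ 39. → (10, 39)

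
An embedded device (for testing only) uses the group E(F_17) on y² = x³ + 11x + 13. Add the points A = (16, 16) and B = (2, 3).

(16, 16) + (2, 3). λ = (3 - 16)/(2 - 16) ≡ 4/3 mod 17. 3⁻¹ ≡ 6 (mod 17), so λ ≡ 7.
  x = λ² - 16 - 2 = 49 - 18 ≡ 14; y = λ·(16 - 14) - 16 ≡ 15. → (14, 15)

(14, 15)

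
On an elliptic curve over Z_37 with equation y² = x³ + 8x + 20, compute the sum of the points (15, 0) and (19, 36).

(10, 8)

(15, 0) + (19, 36). λ = (36 - 0)/(19 - 15) ≡ 36/4 mod 37. 4⁻¹ ≡ 28 (mod 37) since 4·28 = 112 ≡ 1, so λ ≡ 9.
  x = λ² - 15 - 19 = 81 - 34 ≡ 10; y = λ·(15 - 10) - 0 ≡ 8. → (10, 8)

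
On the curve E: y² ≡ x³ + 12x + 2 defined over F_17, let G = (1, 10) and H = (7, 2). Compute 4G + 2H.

First 4G:
Double-and-add on 4 = (100)₂. Start with G = (1, 10) for the leading 1-bit.
double: tangent at (1, 10): λ = (3·1² + 12)/(2·10) ≡ 15/3. 3⁻¹ ≡ 6 (mod 17), so λ ≡ 15·6 ≡ 5.
  x = λ² - 1 - 1 = 25 - 2 ≡ 6; y = λ·(1 - 6) - 10 ≡ 16. → (6, 16)
double: tangent at (6, 16): λ = (3·6² + 12)/(2·16) ≡ 1/15. 15⁻¹ ≡ 8 (mod 17) since 15·8 = 120 ≡ 1, so λ ≡ 1·8 ≡ 8.
  x = λ² - 6 - 6 = 64 - 12 ≡ 1; y = λ·(6 - 1) - 16 ≡ 7. → (1, 7)
4G = (1, 7).
Next 2H:
Repeated addition: build up to 2H.
2H: tangent at (7, 2): λ = (3·7² + 12)/(2·2) ≡ 6/4. 4⁻¹ ≡ 13 (mod 17), so λ ≡ 6·13 ≡ 10.
  x = λ² - 7 - 7 = 100 - 14 ≡ 1; y = λ·(7 - 1) - 2 ≡ 7. → (1, 7)
2H = (1, 7).
Finally 4G + 2H:
tangent at (1, 7): λ = (3·1² + 12)/(2·7) ≡ 15/14. 14⁻¹ ≡ 11 (mod 17), so λ ≡ 15·11 ≡ 12.
  x = λ² - 1 - 1 = 144 - 2 ≡ 6; y = λ·(1 - 6) - 7 ≡ 1. → (6, 1)

(6, 1)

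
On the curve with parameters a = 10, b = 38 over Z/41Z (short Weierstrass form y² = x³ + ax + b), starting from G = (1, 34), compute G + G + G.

(18, 8)

Repeated addition: build up to 3G.
2G: tangent at (1, 34): λ = (3·1² + 10)/(2·34) ≡ 13/27. 27⁻¹ ≡ 38 (mod 41) since 27·38 = 1026 ≡ 1, so λ ≡ 13·38 ≡ 2.
  x = λ² - 1 - 1 = 4 - 2 ≡ 2; y = λ·(1 - 2) - 34 ≡ 5. → (2, 5)
3G: (2, 5) + (1, 34). λ = (34 - 5)/(1 - 2) ≡ 29/40 mod 41. 40⁻¹ ≡ 40 (mod 41), so λ ≡ 12.
  x = λ² - 2 - 1 = 144 - 3 ≡ 18; y = λ·(2 - 18) - 5 ≡ 8. → (18, 8)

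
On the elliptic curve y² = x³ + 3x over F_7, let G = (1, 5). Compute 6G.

Double-and-add on 6 = (110)₂. Start with G = (1, 5) for the leading 1-bit.
double: tangent at (1, 5): λ = (3·1² + 3)/(2·5) ≡ 6/3. 3⁻¹ ≡ 5 (mod 7), so λ ≡ 6·5 ≡ 2.
  x = λ² - 1 - 1 = 4 - 2 ≡ 2; y = λ·(1 - 2) - 5 ≡ 0. → (2, 0)
add G: (2, 0) + (1, 5). λ = (5 - 0)/(1 - 2) ≡ 5/6 mod 7. 6⁻¹ ≡ 6 (mod 7), so λ ≡ 2.
  x = λ² - 2 - 1 = 4 - 3 ≡ 1; y = λ·(2 - 1) - 0 ≡ 2. → (1, 2)
double: tangent at (1, 2): λ = (3·1² + 3)/(2·2) ≡ 6/4. 4⁻¹ ≡ 2 (mod 7), so λ ≡ 6·2 ≡ 5.
  x = λ² - 1 - 1 = 25 - 2 ≡ 2; y = λ·(1 - 2) - 2 ≡ 0. → (2, 0)

(2, 0)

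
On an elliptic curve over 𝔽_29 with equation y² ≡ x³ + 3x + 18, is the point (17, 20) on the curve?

yes

y² = 20² ≡ 23; x³ + 3x + 18 = 4982 ≡ 23 (mod 29). 23 = 23.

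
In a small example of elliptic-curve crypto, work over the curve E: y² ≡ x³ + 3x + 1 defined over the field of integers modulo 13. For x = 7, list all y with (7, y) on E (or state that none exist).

1, 12

x³ + 3x + 1 = 365 ≡ 1 (mod 13).
Square roots of 1 mod 13: 1 and 12 (since 1² = 1 ≡ 1).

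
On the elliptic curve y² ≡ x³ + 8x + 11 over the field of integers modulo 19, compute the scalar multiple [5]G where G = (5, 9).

Repeated addition: build up to 5G.
2G: tangent at (5, 9): λ = (3·5² + 8)/(2·9) ≡ 7/18. 18⁻¹ ≡ 18 (mod 19), so λ ≡ 7·18 ≡ 12.
  x = λ² - 5 - 5 = 144 - 10 ≡ 1; y = λ·(5 - 1) - 9 ≡ 1. → (1, 1)
3G: (1, 1) + (5, 9). λ = (9 - 1)/(5 - 1) ≡ 8/4 mod 19. 4⁻¹ ≡ 5 (mod 19) since 4·5 = 20 ≡ 1, so λ ≡ 2.
  x = λ² - 1 - 5 = 4 - 6 ≡ 17; y = λ·(1 - 17) - 1 ≡ 5. → (17, 5)
4G: (17, 5) + (5, 9). λ = (9 - 5)/(5 - 17) ≡ 4/7 mod 19. 7⁻¹ ≡ 11 (mod 19), so λ ≡ 6.
  x = λ² - 17 - 5 = 36 - 22 ≡ 14; y = λ·(17 - 14) - 5 ≡ 13. → (14, 13)
5G: (14, 13) + (5, 9). λ = (9 - 13)/(5 - 14) ≡ 15/10 mod 19. 10⁻¹ ≡ 2 (mod 19), so λ ≡ 11.
  x = λ² - 14 - 5 = 121 - 19 ≡ 7; y = λ·(14 - 7) - 13 ≡ 7. → (7, 7)

(7, 7)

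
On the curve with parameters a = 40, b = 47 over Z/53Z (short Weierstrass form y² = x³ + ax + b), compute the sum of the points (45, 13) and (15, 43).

(47, 42)

(45, 13) + (15, 43). λ = (43 - 13)/(15 - 45) ≡ 30/23 mod 53. 23⁻¹ ≡ 30 (mod 53), so λ ≡ 52.
  x = λ² - 45 - 15 = 2704 - 60 ≡ 47; y = λ·(45 - 47) - 13 ≡ 42. → (47, 42)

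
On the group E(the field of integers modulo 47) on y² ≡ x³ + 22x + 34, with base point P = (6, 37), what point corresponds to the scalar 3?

Repeated addition: build up to 3P.
2P: tangent at (6, 37): λ = (3·6² + 22)/(2·37) ≡ 36/27. 27⁻¹ ≡ 7 (mod 47) since 27·7 = 189 ≡ 1, so λ ≡ 36·7 ≡ 17.
  x = λ² - 6 - 6 = 289 - 12 ≡ 42; y = λ·(6 - 42) - 37 ≡ 9. → (42, 9)
3P: (42, 9) + (6, 37). λ = (37 - 9)/(6 - 42) ≡ 28/11 mod 47. 11⁻¹ ≡ 30 (mod 47) since 11·30 = 330 ≡ 1, so λ ≡ 41.
  x = λ² - 42 - 6 = 1681 - 48 ≡ 35; y = λ·(42 - 35) - 9 ≡ 43. → (35, 43)

(35, 43)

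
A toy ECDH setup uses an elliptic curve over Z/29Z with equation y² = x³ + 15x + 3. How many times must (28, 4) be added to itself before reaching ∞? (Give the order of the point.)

5

2P: tangent at (28, 4): λ = (3·28² + 15)/(2·4) ≡ 18/8. 8⁻¹ ≡ 11 (mod 29) since 8·11 = 88 ≡ 1, so λ ≡ 18·11 ≡ 24.
  x = λ² - 28 - 28 = 576 - 56 ≡ 27; y = λ·(28 - 27) - 4 ≡ 20. → (27, 20)
3P: (27, 20) + (28, 4). λ = (4 - 20)/(28 - 27) ≡ 13/1 mod 29. 1⁻¹ ≡ 1 (mod 29), so λ ≡ 13.
  x = λ² - 27 - 28 = 169 - 55 ≡ 27; y = λ·(27 - 27) - 20 ≡ 9. → (27, 9)
4P: (27, 9) + (28, 4). λ = (4 - 9)/(28 - 27) ≡ 24/1 mod 29. 1⁻¹ ≡ 1 (mod 29) since 1·1 = 1 ≡ 1, so λ ≡ 24.
  x = λ² - 27 - 28 = 576 - 55 ≡ 28; y = λ·(27 - 28) - 9 ≡ 25. → (28, 25)
5P: (28, 25) + (28, 4): same x and y₁ ≡ -y₂, so the sum is ∞.
5P = ∞, so the order is 5.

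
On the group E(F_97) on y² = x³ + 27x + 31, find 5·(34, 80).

Write P = (34, 80).
Repeated addition: build up to 5P.
2P: tangent at (34, 80): λ = (3·34² + 27)/(2·80) ≡ 3/63. 63⁻¹ ≡ 77 (mod 97) since 63·77 = 4851 ≡ 1, so λ ≡ 3·77 ≡ 37.
  x = λ² - 34 - 34 = 1369 - 68 ≡ 40; y = λ·(34 - 40) - 80 ≡ 86. → (40, 86)
3P: (40, 86) + (34, 80). λ = (80 - 86)/(34 - 40) ≡ 91/91 mod 97. 91⁻¹ ≡ 16 (mod 97), so λ ≡ 1.
  x = λ² - 40 - 34 = 1 - 74 ≡ 24; y = λ·(40 - 24) - 86 ≡ 27. → (24, 27)
4P: (24, 27) + (34, 80). λ = (80 - 27)/(34 - 24) ≡ 53/10 mod 97. 10⁻¹ ≡ 68 (mod 97), so λ ≡ 15.
  x = λ² - 24 - 34 = 225 - 58 ≡ 70; y = λ·(24 - 70) - 27 ≡ 59. → (70, 59)
5P: (70, 59) + (34, 80). λ = (80 - 59)/(34 - 70) ≡ 21/61 mod 97. 61⁻¹ ≡ 35 (mod 97) since 61·35 = 2135 ≡ 1, so λ ≡ 56.
  x = λ² - 70 - 34 = 3136 - 104 ≡ 25; y = λ·(70 - 25) - 59 ≡ 36. → (25, 36)

(25, 36)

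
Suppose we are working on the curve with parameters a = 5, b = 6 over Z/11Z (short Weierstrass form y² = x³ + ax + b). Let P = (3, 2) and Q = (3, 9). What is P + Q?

The two points share x = 3 and their y-coordinates satisfy 2 + 9 ≡ 0 (mod 11), so they are inverses. Their sum is ∞.

O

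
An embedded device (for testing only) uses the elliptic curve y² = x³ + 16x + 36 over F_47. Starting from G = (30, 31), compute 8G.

Double-and-add on 8 = (1000)₂. Start with G = (30, 31) for the leading 1-bit.
double: tangent at (30, 31): λ = (3·30² + 16)/(2·31) ≡ 37/15. 15⁻¹ ≡ 22 (mod 47), so λ ≡ 37·22 ≡ 15.
  x = λ² - 30 - 30 = 225 - 60 ≡ 24; y = λ·(30 - 24) - 31 ≡ 12. → (24, 12)
double: tangent at (24, 12): λ = (3·24² + 16)/(2·12) ≡ 5/24. 24⁻¹ ≡ 2 (mod 47) since 24·2 = 48 ≡ 1, so λ ≡ 5·2 ≡ 10.
  x = λ² - 24 - 24 = 100 - 48 ≡ 5; y = λ·(24 - 5) - 12 ≡ 37. → (5, 37)
double: tangent at (5, 37): λ = (3·5² + 16)/(2·37) ≡ 44/27. 27⁻¹ ≡ 7 (mod 47), so λ ≡ 44·7 ≡ 26.
  x = λ² - 5 - 5 = 676 - 10 ≡ 8; y = λ·(5 - 8) - 37 ≡ 26. → (8, 26)

(8, 26)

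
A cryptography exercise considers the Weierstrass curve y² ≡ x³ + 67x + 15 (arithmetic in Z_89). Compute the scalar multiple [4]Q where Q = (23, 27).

Repeated addition: build up to 4Q.
2Q: tangent at (23, 27): λ = (3·23² + 67)/(2·27) ≡ 52/54. 54⁻¹ ≡ 61 (mod 89) since 54·61 = 3294 ≡ 1, so λ ≡ 52·61 ≡ 57.
  x = λ² - 23 - 23 = 3249 - 46 ≡ 88; y = λ·(23 - 88) - 27 ≡ 6. → (88, 6)
3Q: (88, 6) + (23, 27). λ = (27 - 6)/(23 - 88) ≡ 21/24 mod 89. 24⁻¹ ≡ 26 (mod 89), so λ ≡ 12.
  x = λ² - 88 - 23 = 144 - 111 ≡ 33; y = λ·(88 - 33) - 6 ≡ 31. → (33, 31)
4Q: (33, 31) + (23, 27). λ = (27 - 31)/(23 - 33) ≡ 85/79 mod 89. 79⁻¹ ≡ 80 (mod 89) since 79·80 = 6320 ≡ 1, so λ ≡ 36.
  x = λ² - 33 - 23 = 1296 - 56 ≡ 83; y = λ·(33 - 83) - 31 ≡ 38. → (83, 38)

(83, 38)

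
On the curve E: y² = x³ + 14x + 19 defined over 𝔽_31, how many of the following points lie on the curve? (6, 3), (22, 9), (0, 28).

(6, 3): 3² ≡ 9, rhs ≡ 9 → on.
(22, 9): 9² ≡ 19, rhs ≡ 1 → off.
(0, 28): 28² ≡ 9, rhs ≡ 19 → off.

1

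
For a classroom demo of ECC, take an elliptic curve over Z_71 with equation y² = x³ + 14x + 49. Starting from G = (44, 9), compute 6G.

(32, 45)

Double-and-add on 6 = (110)₂. Start with G = (44, 9) for the leading 1-bit.
double: tangent at (44, 9): λ = (3·44² + 14)/(2·9) ≡ 0/18. 18⁻¹ ≡ 4 (mod 71), so λ ≡ 0·4 ≡ 0.
  x = λ² - 44 - 44 = 0 - 88 ≡ 54; y = λ·(44 - 54) - 9 ≡ 62. → (54, 62)
add G: (54, 62) + (44, 9). λ = (9 - 62)/(44 - 54) ≡ 18/61 mod 71. 61⁻¹ ≡ 7 (mod 71) since 61·7 = 427 ≡ 1, so λ ≡ 55.
  x = λ² - 54 - 44 = 3025 - 98 ≡ 16; y = λ·(54 - 16) - 62 ≡ 40. → (16, 40)
double: tangent at (16, 40): λ = (3·16² + 14)/(2·40) ≡ 1/9. 9⁻¹ ≡ 8 (mod 71), so λ ≡ 1·8 ≡ 8.
  x = λ² - 16 - 16 = 64 - 32 ≡ 32; y = λ·(16 - 32) - 40 ≡ 45. → (32, 45)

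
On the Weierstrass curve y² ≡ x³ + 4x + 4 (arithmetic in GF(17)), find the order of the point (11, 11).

5

2P: tangent at (11, 11): λ = (3·11² + 4)/(2·11) ≡ 10/5. 5⁻¹ ≡ 7 (mod 17), so λ ≡ 10·7 ≡ 2.
  x = λ² - 11 - 11 = 4 - 22 ≡ 16; y = λ·(11 - 16) - 11 ≡ 13. → (16, 13)
3P: (16, 13) + (11, 11). λ = (11 - 13)/(11 - 16) ≡ 15/12 mod 17. 12⁻¹ ≡ 10 (mod 17), so λ ≡ 14.
  x = λ² - 16 - 11 = 196 - 27 ≡ 16; y = λ·(16 - 16) - 13 ≡ 4. → (16, 4)
4P: (16, 4) + (11, 11). λ = (11 - 4)/(11 - 16) ≡ 7/12 mod 17. 12⁻¹ ≡ 10 (mod 17), so λ ≡ 2.
  x = λ² - 16 - 11 = 4 - 27 ≡ 11; y = λ·(16 - 11) - 4 ≡ 6. → (11, 6)
5P: (11, 6) + (11, 11): same x and y₁ ≡ -y₂, so the sum is the point at infinity.
5P = the point at infinity, so the order is 5.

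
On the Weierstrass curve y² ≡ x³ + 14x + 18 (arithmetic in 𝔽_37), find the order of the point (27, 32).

7

2P: tangent at (27, 32): λ = (3·27² + 14)/(2·32) ≡ 18/27. 27⁻¹ ≡ 11 (mod 37), so λ ≡ 18·11 ≡ 13.
  x = λ² - 27 - 27 = 169 - 54 ≡ 4; y = λ·(27 - 4) - 32 ≡ 8. → (4, 8)
3P: (4, 8) + (27, 32). λ = (32 - 8)/(27 - 4) ≡ 24/23 mod 37. 23⁻¹ ≡ 29 (mod 37), so λ ≡ 30.
  x = λ² - 4 - 27 = 900 - 31 ≡ 18; y = λ·(4 - 18) - 8 ≡ 16. → (18, 16)
4P: (18, 16) + (27, 32). λ = (32 - 16)/(27 - 18) ≡ 16/9 mod 37. 9⁻¹ ≡ 33 (mod 37), so λ ≡ 10.
  x = λ² - 18 - 27 = 100 - 45 ≡ 18; y = λ·(18 - 18) - 16 ≡ 21. → (18, 21)
5P: (18, 21) + (27, 32). λ = (32 - 21)/(27 - 18) ≡ 11/9 mod 37. 9⁻¹ ≡ 33 (mod 37), so λ ≡ 30.
  x = λ² - 18 - 27 = 900 - 45 ≡ 4; y = λ·(18 - 4) - 21 ≡ 29. → (4, 29)
6P: (4, 29) + (27, 32). λ = (32 - 29)/(27 - 4) ≡ 3/23 mod 37. 23⁻¹ ≡ 29 (mod 37) since 23·29 = 667 ≡ 1, so λ ≡ 13.
  x = λ² - 4 - 27 = 169 - 31 ≡ 27; y = λ·(4 - 27) - 29 ≡ 5. → (27, 5)
7P: (27, 5) + (27, 32): same x and y₁ ≡ -y₂, so the sum is O.
7P = O, so the order is 7.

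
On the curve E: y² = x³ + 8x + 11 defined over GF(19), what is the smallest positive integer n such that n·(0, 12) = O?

9

2P: tangent at (0, 12): λ = (3·0² + 8)/(2·12) ≡ 8/5. 5⁻¹ ≡ 4 (mod 19) since 5·4 = 20 ≡ 1, so λ ≡ 8·4 ≡ 13.
  x = λ² - 0 - 0 = 169 - 0 ≡ 17; y = λ·(0 - 17) - 12 ≡ 14. → (17, 14)
3P: (17, 14) + (0, 12). λ = (12 - 14)/(0 - 17) ≡ 17/2 mod 19. 2⁻¹ ≡ 10 (mod 19) since 2·10 = 20 ≡ 1, so λ ≡ 18.
  x = λ² - 17 - 0 = 324 - 17 ≡ 3; y = λ·(17 - 3) - 14 ≡ 10. → (3, 10)
4P: (3, 10) + (0, 12). λ = (12 - 10)/(0 - 3) ≡ 2/16 mod 19. 16⁻¹ ≡ 6 (mod 19), so λ ≡ 12.
  x = λ² - 3 - 0 = 144 - 3 ≡ 8; y = λ·(3 - 8) - 10 ≡ 6. → (8, 6)
5P: (8, 6) + (0, 12). λ = (12 - 6)/(0 - 8) ≡ 6/11 mod 19. 11⁻¹ ≡ 7 (mod 19), so λ ≡ 4.
  x = λ² - 8 - 0 = 16 - 8 ≡ 8; y = λ·(8 - 8) - 6 ≡ 13. → (8, 13)
6P: (8, 13) + (0, 12). λ = (12 - 13)/(0 - 8) ≡ 18/11 mod 19. 11⁻¹ ≡ 7 (mod 19), so λ ≡ 12.
  x = λ² - 8 - 0 = 144 - 8 ≡ 3; y = λ·(8 - 3) - 13 ≡ 9. → (3, 9)
7P: (3, 9) + (0, 12). λ = (12 - 9)/(0 - 3) ≡ 3/16 mod 19. 16⁻¹ ≡ 6 (mod 19), so λ ≡ 18.
  x = λ² - 3 - 0 = 324 - 3 ≡ 17; y = λ·(3 - 17) - 9 ≡ 5. → (17, 5)
8P: (17, 5) + (0, 12). λ = (12 - 5)/(0 - 17) ≡ 7/2 mod 19. 2⁻¹ ≡ 10 (mod 19) since 2·10 = 20 ≡ 1, so λ ≡ 13.
  x = λ² - 17 - 0 = 169 - 17 ≡ 0; y = λ·(17 - 0) - 5 ≡ 7. → (0, 7)
9P: (0, 7) + (0, 12): same x and y₁ ≡ -y₂, so the sum is O.
9P = O, so the order is 9.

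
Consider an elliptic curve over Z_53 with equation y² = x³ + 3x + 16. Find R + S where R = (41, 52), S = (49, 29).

(40, 18)

(41, 52) + (49, 29). λ = (29 - 52)/(49 - 41) ≡ 30/8 mod 53. 8⁻¹ ≡ 20 (mod 53) since 8·20 = 160 ≡ 1, so λ ≡ 17.
  x = λ² - 41 - 49 = 289 - 90 ≡ 40; y = λ·(41 - 40) - 52 ≡ 18. → (40, 18)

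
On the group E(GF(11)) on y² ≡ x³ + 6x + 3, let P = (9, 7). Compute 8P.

(7, 6)

Repeated addition: build up to 8P.
2P: tangent at (9, 7): λ = (3·9² + 6)/(2·7) ≡ 7/3. 3⁻¹ ≡ 4 (mod 11) since 3·4 = 12 ≡ 1, so λ ≡ 7·4 ≡ 6.
  x = λ² - 9 - 9 = 36 - 18 ≡ 7; y = λ·(9 - 7) - 7 ≡ 5. → (7, 5)
3P: (7, 5) + (9, 7). λ = (7 - 5)/(9 - 7) ≡ 2/2 mod 11. 2⁻¹ ≡ 6 (mod 11), so λ ≡ 1.
  x = λ² - 7 - 9 = 1 - 16 ≡ 7; y = λ·(7 - 7) - 5 ≡ 6. → (7, 6)
4P: (7, 6) + (9, 7). λ = (7 - 6)/(9 - 7) ≡ 1/2 mod 11. 2⁻¹ ≡ 6 (mod 11) since 2·6 = 12 ≡ 1, so λ ≡ 6.
  x = λ² - 7 - 9 = 36 - 16 ≡ 9; y = λ·(7 - 9) - 6 ≡ 4. → (9, 4)
5P: (9, 4) + (9, 7): same x and y₁ ≡ -y₂, so the sum is O.
6P: O + (9, 7) = (9, 7) (identity).
7P: tangent at (9, 7): λ = (3·9² + 6)/(2·7) ≡ 7/3. 3⁻¹ ≡ 4 (mod 11), so λ ≡ 7·4 ≡ 6.
  x = λ² - 9 - 9 = 36 - 18 ≡ 7; y = λ·(9 - 7) - 7 ≡ 5. → (7, 5)
8P: (7, 5) + (9, 7). λ = (7 - 5)/(9 - 7) ≡ 2/2 mod 11. 2⁻¹ ≡ 6 (mod 11) since 2·6 = 12 ≡ 1, so λ ≡ 1.
  x = λ² - 7 - 9 = 1 - 16 ≡ 7; y = λ·(7 - 7) - 5 ≡ 6. → (7, 6)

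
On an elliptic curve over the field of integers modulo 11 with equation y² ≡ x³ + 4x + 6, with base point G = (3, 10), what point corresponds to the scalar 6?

(6, 2)

Double-and-add on 6 = (110)₂. Start with G = (3, 10) for the leading 1-bit.
double: tangent at (3, 10): λ = (3·3² + 4)/(2·10) ≡ 9/9. 9⁻¹ ≡ 5 (mod 11) since 9·5 = 45 ≡ 1, so λ ≡ 9·5 ≡ 1.
  x = λ² - 3 - 3 = 1 - 6 ≡ 6; y = λ·(3 - 6) - 10 ≡ 9. → (6, 9)
add G: (6, 9) + (3, 10). λ = (10 - 9)/(3 - 6) ≡ 1/8 mod 11. 8⁻¹ ≡ 7 (mod 11), so λ ≡ 7.
  x = λ² - 6 - 3 = 49 - 9 ≡ 7; y = λ·(6 - 7) - 9 ≡ 6. → (7, 6)
double: tangent at (7, 6): λ = (3·7² + 4)/(2·6) ≡ 8/1. 1⁻¹ ≡ 1 (mod 11) since 1·1 = 1 ≡ 1, so λ ≡ 8·1 ≡ 8.
  x = λ² - 7 - 7 = 64 - 14 ≡ 6; y = λ·(7 - 6) - 6 ≡ 2. → (6, 2)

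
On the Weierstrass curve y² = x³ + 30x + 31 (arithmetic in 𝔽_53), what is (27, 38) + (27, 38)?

(24, 0)

tangent at (27, 38): λ = (3·27² + 30)/(2·38) ≡ 44/23. 23⁻¹ ≡ 30 (mod 53) since 23·30 = 690 ≡ 1, so λ ≡ 44·30 ≡ 48.
  x = λ² - 27 - 27 = 2304 - 54 ≡ 24; y = λ·(27 - 24) - 38 ≡ 0. → (24, 0)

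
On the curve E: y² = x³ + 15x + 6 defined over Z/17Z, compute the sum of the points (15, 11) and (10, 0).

(15, 11) + (10, 0). λ = (0 - 11)/(10 - 15) ≡ 6/12 mod 17. 12⁻¹ ≡ 10 (mod 17), so λ ≡ 9.
  x = λ² - 15 - 10 = 81 - 25 ≡ 5; y = λ·(15 - 5) - 11 ≡ 11. → (5, 11)

(5, 11)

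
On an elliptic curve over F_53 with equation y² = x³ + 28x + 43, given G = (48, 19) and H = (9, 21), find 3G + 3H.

First 3G:
Repeated addition: build up to 3G.
2G: tangent at (48, 19): λ = (3·48² + 28)/(2·19) ≡ 50/38. 38⁻¹ ≡ 7 (mod 53), so λ ≡ 50·7 ≡ 32.
  x = λ² - 48 - 48 = 1024 - 96 ≡ 27; y = λ·(48 - 27) - 19 ≡ 17. → (27, 17)
3G: (27, 17) + (48, 19). λ = (19 - 17)/(48 - 27) ≡ 2/21 mod 53. 21⁻¹ ≡ 48 (mod 53) since 21·48 = 1008 ≡ 1, so λ ≡ 43.
  x = λ² - 27 - 48 = 1849 - 75 ≡ 25; y = λ·(27 - 25) - 17 ≡ 16. → (25, 16)
3G = (25, 16).
Next 3H:
Repeated addition: build up to 3H.
2H: tangent at (9, 21): λ = (3·9² + 28)/(2·21) ≡ 6/42. 42⁻¹ ≡ 24 (mod 53), so λ ≡ 6·24 ≡ 38.
  x = λ² - 9 - 9 = 1444 - 18 ≡ 48; y = λ·(9 - 48) - 21 ≡ 34. → (48, 34)
3H: (48, 34) + (9, 21). λ = (21 - 34)/(9 - 48) ≡ 40/14 mod 53. 14⁻¹ ≡ 19 (mod 53), so λ ≡ 18.
  x = λ² - 48 - 9 = 324 - 57 ≡ 2; y = λ·(48 - 2) - 34 ≡ 52. → (2, 52)
3H = (2, 52).
Finally 3G + 3H:
(25, 16) + (2, 52). λ = (52 - 16)/(2 - 25) ≡ 36/30 mod 53. 30⁻¹ ≡ 23 (mod 53), so λ ≡ 33.
  x = λ² - 25 - 2 = 1089 - 27 ≡ 2; y = λ·(25 - 2) - 16 ≡ 1. → (2, 1)

(2, 1)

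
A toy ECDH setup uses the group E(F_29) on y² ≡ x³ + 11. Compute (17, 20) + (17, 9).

O

The two points share x = 17 and their y-coordinates satisfy 20 + 9 ≡ 0 (mod 29), so they are inverses. Their sum is ∞.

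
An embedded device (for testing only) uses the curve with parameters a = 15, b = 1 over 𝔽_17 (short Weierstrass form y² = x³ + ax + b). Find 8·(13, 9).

Write Q = (13, 9).
Repeated addition: build up to 8Q.
2Q: tangent at (13, 9): λ = (3·13² + 15)/(2·9) ≡ 12/1. 1⁻¹ ≡ 1 (mod 17) since 1·1 = 1 ≡ 1, so λ ≡ 12·1 ≡ 12.
  x = λ² - 13 - 13 = 144 - 26 ≡ 16; y = λ·(13 - 16) - 9 ≡ 6. → (16, 6)
3Q: (16, 6) + (13, 9). λ = (9 - 6)/(13 - 16) ≡ 3/14 mod 17. 14⁻¹ ≡ 11 (mod 17), so λ ≡ 16.
  x = λ² - 16 - 13 = 256 - 29 ≡ 6; y = λ·(16 - 6) - 6 ≡ 1. → (6, 1)
4Q: (6, 1) + (13, 9). λ = (9 - 1)/(13 - 6) ≡ 8/7 mod 17. 7⁻¹ ≡ 5 (mod 17), so λ ≡ 6.
  x = λ² - 6 - 13 = 36 - 19 ≡ 0; y = λ·(6 - 0) - 1 ≡ 1. → (0, 1)
5Q: (0, 1) + (13, 9). λ = (9 - 1)/(13 - 0) ≡ 8/13 mod 17. 13⁻¹ ≡ 4 (mod 17) since 13·4 = 52 ≡ 1, so λ ≡ 15.
  x = λ² - 0 - 13 = 225 - 13 ≡ 8; y = λ·(0 - 8) - 1 ≡ 15. → (8, 15)
6Q: (8, 15) + (13, 9). λ = (9 - 15)/(13 - 8) ≡ 11/5 mod 17. 5⁻¹ ≡ 7 (mod 17) since 5·7 = 35 ≡ 1, so λ ≡ 9.
  x = λ² - 8 - 13 = 81 - 21 ≡ 9; y = λ·(8 - 9) - 15 ≡ 10. → (9, 10)
7Q: (9, 10) + (13, 9). λ = (9 - 10)/(13 - 9) ≡ 16/4 mod 17. 4⁻¹ ≡ 13 (mod 17), so λ ≡ 4.
  x = λ² - 9 - 13 = 16 - 22 ≡ 11; y = λ·(9 - 11) - 10 ≡ 16. → (11, 16)
8Q: (11, 16) + (13, 9). λ = (9 - 16)/(13 - 11) ≡ 10/2 mod 17. 2⁻¹ ≡ 9 (mod 17), so λ ≡ 5.
  x = λ² - 11 - 13 = 25 - 24 ≡ 1; y = λ·(11 - 1) - 16 ≡ 0. → (1, 0)

(1, 0)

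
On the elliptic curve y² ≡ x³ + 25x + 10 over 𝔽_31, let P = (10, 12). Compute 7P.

O

Repeated addition: build up to 7P.
2P: tangent at (10, 12): λ = (3·10² + 25)/(2·12) ≡ 15/24. 24⁻¹ ≡ 22 (mod 31), so λ ≡ 15·22 ≡ 20.
  x = λ² - 10 - 10 = 400 - 20 ≡ 8; y = λ·(10 - 8) - 12 ≡ 28. → (8, 28)
3P: (8, 28) + (10, 12). λ = (12 - 28)/(10 - 8) ≡ 15/2 mod 31. 2⁻¹ ≡ 16 (mod 31), so λ ≡ 23.
  x = λ² - 8 - 10 = 529 - 18 ≡ 15; y = λ·(8 - 15) - 28 ≡ 28. → (15, 28)
4P: (15, 28) + (10, 12). λ = (12 - 28)/(10 - 15) ≡ 15/26 mod 31. 26⁻¹ ≡ 6 (mod 31) since 26·6 = 156 ≡ 1, so λ ≡ 28.
  x = λ² - 15 - 10 = 784 - 25 ≡ 15; y = λ·(15 - 15) - 28 ≡ 3. → (15, 3)
5P: (15, 3) + (10, 12). λ = (12 - 3)/(10 - 15) ≡ 9/26 mod 31. 26⁻¹ ≡ 6 (mod 31), so λ ≡ 23.
  x = λ² - 15 - 10 = 529 - 25 ≡ 8; y = λ·(15 - 8) - 3 ≡ 3. → (8, 3)
6P: (8, 3) + (10, 12). λ = (12 - 3)/(10 - 8) ≡ 9/2 mod 31. 2⁻¹ ≡ 16 (mod 31), so λ ≡ 20.
  x = λ² - 8 - 10 = 400 - 18 ≡ 10; y = λ·(8 - 10) - 3 ≡ 19. → (10, 19)
7P: (10, 19) + (10, 12): same x and y₁ ≡ -y₂, so the sum is O.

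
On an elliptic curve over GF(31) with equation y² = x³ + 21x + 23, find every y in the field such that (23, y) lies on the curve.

x³ + 21x + 23 = 12673 ≡ 25 (mod 31).
Square roots of 25 mod 31: 5 and 26 (since 5² = 25 ≡ 25).

5, 26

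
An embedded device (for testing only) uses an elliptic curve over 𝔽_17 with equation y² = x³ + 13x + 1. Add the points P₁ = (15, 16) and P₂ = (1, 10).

(15, 16) + (1, 10). λ = (10 - 16)/(1 - 15) ≡ 11/3 mod 17. 3⁻¹ ≡ 6 (mod 17) since 3·6 = 18 ≡ 1, so λ ≡ 15.
  x = λ² - 15 - 1 = 225 - 16 ≡ 5; y = λ·(15 - 5) - 16 ≡ 15. → (5, 15)

(5, 15)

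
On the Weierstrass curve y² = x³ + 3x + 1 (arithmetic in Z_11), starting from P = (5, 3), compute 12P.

O

Double-and-add on 12 = (1100)₂. Start with P = (5, 3) for the leading 1-bit.
double: tangent at (5, 3): λ = (3·5² + 3)/(2·3) ≡ 1/6. 6⁻¹ ≡ 2 (mod 11) since 6·2 = 12 ≡ 1, so λ ≡ 1·2 ≡ 2.
  x = λ² - 5 - 5 = 4 - 10 ≡ 5; y = λ·(5 - 5) - 3 ≡ 8. → (5, 8)
add P: (5, 8) + (5, 3): same x and y₁ ≡ -y₂, so the sum is O.
double: O + O = O (identity).
double: O + O = O (identity).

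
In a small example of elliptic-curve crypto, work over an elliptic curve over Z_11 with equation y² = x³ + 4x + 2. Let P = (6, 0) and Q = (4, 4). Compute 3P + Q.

(5, 9)

First 3P:
Repeated addition: build up to 3P.
2P: (6, 0) + (6, 0): same x and y₁ ≡ -y₂, so the sum is 𝒪.
3P: 𝒪 + (6, 0) = (6, 0) (identity).
3P = (6, 0).
Finally 3P + Q:
(6, 0) + (4, 4). λ = (4 - 0)/(4 - 6) ≡ 4/9 mod 11. 9⁻¹ ≡ 5 (mod 11), so λ ≡ 9.
  x = λ² - 6 - 4 = 81 - 10 ≡ 5; y = λ·(6 - 5) - 0 ≡ 9. → (5, 9)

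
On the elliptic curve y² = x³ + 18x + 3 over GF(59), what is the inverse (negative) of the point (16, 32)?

-(16, 32) = (16, -32 mod 59) = (16, 27).

(16, 27)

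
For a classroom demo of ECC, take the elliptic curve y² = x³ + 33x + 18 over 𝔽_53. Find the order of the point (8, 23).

3

2P: tangent at (8, 23): λ = (3·8² + 33)/(2·23) ≡ 13/46. 46⁻¹ ≡ 15 (mod 53) since 46·15 = 690 ≡ 1, so λ ≡ 13·15 ≡ 36.
  x = λ² - 8 - 8 = 1296 - 16 ≡ 8; y = λ·(8 - 8) - 23 ≡ 30. → (8, 30)
3P: (8, 30) + (8, 23): same x and y₁ ≡ -y₂, so the sum is O.
3P = O, so the order is 3.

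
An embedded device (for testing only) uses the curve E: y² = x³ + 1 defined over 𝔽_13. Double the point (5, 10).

tangent at (5, 10): λ = (3·5² + 0)/(2·10) ≡ 10/7. 7⁻¹ ≡ 2 (mod 13) since 7·2 = 14 ≡ 1, so λ ≡ 10·2 ≡ 7.
  x = λ² - 5 - 5 = 49 - 10 ≡ 0; y = λ·(5 - 0) - 10 ≡ 12. → (0, 12)

(0, 12)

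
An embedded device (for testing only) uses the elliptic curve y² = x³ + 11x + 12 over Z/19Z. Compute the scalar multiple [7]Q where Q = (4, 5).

(10, 1)

Double-and-add on 7 = (111)₂. Start with Q = (4, 5) for the leading 1-bit.
double: tangent at (4, 5): λ = (3·4² + 11)/(2·5) ≡ 2/10. 10⁻¹ ≡ 2 (mod 19) since 10·2 = 20 ≡ 1, so λ ≡ 2·2 ≡ 4.
  x = λ² - 4 - 4 = 16 - 8 ≡ 8; y = λ·(4 - 8) - 5 ≡ 17. → (8, 17)
add Q: (8, 17) + (4, 5). λ = (5 - 17)/(4 - 8) ≡ 7/15 mod 19. 15⁻¹ ≡ 14 (mod 19) since 15·14 = 210 ≡ 1, so λ ≡ 3.
  x = λ² - 8 - 4 = 9 - 12 ≡ 16; y = λ·(8 - 16) - 17 ≡ 16. → (16, 16)
double: tangent at (16, 16): λ = (3·16² + 11)/(2·16) ≡ 0/13. 13⁻¹ ≡ 3 (mod 19), so λ ≡ 0·3 ≡ 0.
  x = λ² - 16 - 16 = 0 - 32 ≡ 6; y = λ·(16 - 6) - 16 ≡ 3. → (6, 3)
add Q: (6, 3) + (4, 5). λ = (5 - 3)/(4 - 6) ≡ 2/17 mod 19. 17⁻¹ ≡ 9 (mod 19) since 17·9 = 153 ≡ 1, so λ ≡ 18.
  x = λ² - 6 - 4 = 324 - 10 ≡ 10; y = λ·(6 - 10) - 3 ≡ 1. → (10, 1)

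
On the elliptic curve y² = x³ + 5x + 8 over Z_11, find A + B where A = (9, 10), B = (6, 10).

(7, 1)

(9, 10) + (6, 10). λ = (10 - 10)/(6 - 9) ≡ 0/8 mod 11. 8⁻¹ ≡ 7 (mod 11) since 8·7 = 56 ≡ 1, so λ ≡ 0.
  x = λ² - 9 - 6 = 0 - 15 ≡ 7; y = λ·(9 - 7) - 10 ≡ 1. → (7, 1)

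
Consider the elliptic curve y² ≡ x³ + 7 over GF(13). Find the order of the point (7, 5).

7

2P: tangent at (7, 5): λ = (3·7² + 0)/(2·5) ≡ 4/10. 10⁻¹ ≡ 4 (mod 13), so λ ≡ 4·4 ≡ 3.
  x = λ² - 7 - 7 = 9 - 14 ≡ 8; y = λ·(7 - 8) - 5 ≡ 5. → (8, 5)
3P: (8, 5) + (7, 5). λ = (5 - 5)/(7 - 8) ≡ 0/12 mod 13. 12⁻¹ ≡ 12 (mod 13) since 12·12 = 144 ≡ 1, so λ ≡ 0.
  x = λ² - 8 - 7 = 0 - 15 ≡ 11; y = λ·(8 - 11) - 5 ≡ 8. → (11, 8)
4P: (11, 8) + (7, 5). λ = (5 - 8)/(7 - 11) ≡ 10/9 mod 13. 9⁻¹ ≡ 3 (mod 13), so λ ≡ 4.
  x = λ² - 11 - 7 = 16 - 18 ≡ 11; y = λ·(11 - 11) - 8 ≡ 5. → (11, 5)
5P: (11, 5) + (7, 5). λ = (5 - 5)/(7 - 11) ≡ 0/9 mod 13. 9⁻¹ ≡ 3 (mod 13) since 9·3 = 27 ≡ 1, so λ ≡ 0.
  x = λ² - 11 - 7 = 0 - 18 ≡ 8; y = λ·(11 - 8) - 5 ≡ 8. → (8, 8)
6P: (8, 8) + (7, 5). λ = (5 - 8)/(7 - 8) ≡ 10/12 mod 13. 12⁻¹ ≡ 12 (mod 13), so λ ≡ 3.
  x = λ² - 8 - 7 = 9 - 15 ≡ 7; y = λ·(8 - 7) - 8 ≡ 8. → (7, 8)
7P: (7, 8) + (7, 5): same x and y₁ ≡ -y₂, so the sum is ∞.
7P = ∞, so the order is 7.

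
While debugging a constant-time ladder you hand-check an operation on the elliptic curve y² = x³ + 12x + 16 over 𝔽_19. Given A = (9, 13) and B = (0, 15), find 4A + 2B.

First 4A:
Repeated addition: build up to 4A.
2A: tangent at (9, 13): λ = (3·9² + 12)/(2·13) ≡ 8/7. 7⁻¹ ≡ 11 (mod 19) since 7·11 = 77 ≡ 1, so λ ≡ 8·11 ≡ 12.
  x = λ² - 9 - 9 = 144 - 18 ≡ 12; y = λ·(9 - 12) - 13 ≡ 8. → (12, 8)
3A: (12, 8) + (9, 13). λ = (13 - 8)/(9 - 12) ≡ 5/16 mod 19. 16⁻¹ ≡ 6 (mod 19), so λ ≡ 11.
  x = λ² - 12 - 9 = 121 - 21 ≡ 5; y = λ·(12 - 5) - 8 ≡ 12. → (5, 12)
4A: (5, 12) + (9, 13). λ = (13 - 12)/(9 - 5) ≡ 1/4 mod 19. 4⁻¹ ≡ 5 (mod 19) since 4·5 = 20 ≡ 1, so λ ≡ 5.
  x = λ² - 5 - 9 = 25 - 14 ≡ 11; y = λ·(5 - 11) - 12 ≡ 15. → (11, 15)
4A = (11, 15).
Next 2B:
Repeated addition: build up to 2B.
2B: tangent at (0, 15): λ = (3·0² + 12)/(2·15) ≡ 12/11. 11⁻¹ ≡ 7 (mod 19), so λ ≡ 12·7 ≡ 8.
  x = λ² - 0 - 0 = 64 - 0 ≡ 7; y = λ·(0 - 7) - 15 ≡ 5. → (7, 5)
2B = (7, 5).
Finally 4A + 2B:
(11, 15) + (7, 5). λ = (5 - 15)/(7 - 11) ≡ 9/15 mod 19. 15⁻¹ ≡ 14 (mod 19), so λ ≡ 12.
  x = λ² - 11 - 7 = 144 - 18 ≡ 12; y = λ·(11 - 12) - 15 ≡ 11. → (12, 11)

(12, 11)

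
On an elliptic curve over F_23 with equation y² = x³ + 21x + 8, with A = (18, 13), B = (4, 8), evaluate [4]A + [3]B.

(2, 9)

First 4A:
Double-and-add on 4 = (100)₂. Start with A = (18, 13) for the leading 1-bit.
double: tangent at (18, 13): λ = (3·18² + 21)/(2·13) ≡ 4/3. 3⁻¹ ≡ 8 (mod 23), so λ ≡ 4·8 ≡ 9.
  x = λ² - 18 - 18 = 81 - 36 ≡ 22; y = λ·(18 - 22) - 13 ≡ 20. → (22, 20)
double: tangent at (22, 20): λ = (3·22² + 21)/(2·20) ≡ 1/17. 17⁻¹ ≡ 19 (mod 23), so λ ≡ 1·19 ≡ 19.
  x = λ² - 22 - 22 = 361 - 44 ≡ 18; y = λ·(22 - 18) - 20 ≡ 10. → (18, 10)
4A = (18, 10).
Next 3B:
Repeated addition: build up to 3B.
2B: tangent at (4, 8): λ = (3·4² + 21)/(2·8) ≡ 0/16. 16⁻¹ ≡ 13 (mod 23), so λ ≡ 0·13 ≡ 0.
  x = λ² - 4 - 4 = 0 - 8 ≡ 15; y = λ·(4 - 15) - 8 ≡ 15. → (15, 15)
3B: (15, 15) + (4, 8). λ = (8 - 15)/(4 - 15) ≡ 16/12 mod 23. 12⁻¹ ≡ 2 (mod 23) since 12·2 = 24 ≡ 1, so λ ≡ 9.
  x = λ² - 15 - 4 = 81 - 19 ≡ 16; y = λ·(15 - 16) - 15 ≡ 22. → (16, 22)
3B = (16, 22).
Finally 4A + 3B:
(18, 10) + (16, 22). λ = (22 - 10)/(16 - 18) ≡ 12/21 mod 23. 21⁻¹ ≡ 11 (mod 23), so λ ≡ 17.
  x = λ² - 18 - 16 = 289 - 34 ≡ 2; y = λ·(18 - 2) - 10 ≡ 9. → (2, 9)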